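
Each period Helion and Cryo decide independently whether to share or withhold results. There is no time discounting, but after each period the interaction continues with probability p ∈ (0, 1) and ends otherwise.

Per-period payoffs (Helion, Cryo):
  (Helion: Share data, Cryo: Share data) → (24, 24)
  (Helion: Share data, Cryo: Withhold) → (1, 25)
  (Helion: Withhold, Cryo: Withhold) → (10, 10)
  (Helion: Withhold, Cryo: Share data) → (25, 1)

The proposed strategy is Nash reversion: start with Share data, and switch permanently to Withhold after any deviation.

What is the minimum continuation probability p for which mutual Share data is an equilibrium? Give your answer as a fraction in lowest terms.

With no time discounting, the continuation probability p plays the role of the discount factor.
Grim-trigger IC: 24/(1−p) ≥ 25 + 10p/(1−p) ⇒ p ≥ (25−24)/(25−10) = 1/15.

1/15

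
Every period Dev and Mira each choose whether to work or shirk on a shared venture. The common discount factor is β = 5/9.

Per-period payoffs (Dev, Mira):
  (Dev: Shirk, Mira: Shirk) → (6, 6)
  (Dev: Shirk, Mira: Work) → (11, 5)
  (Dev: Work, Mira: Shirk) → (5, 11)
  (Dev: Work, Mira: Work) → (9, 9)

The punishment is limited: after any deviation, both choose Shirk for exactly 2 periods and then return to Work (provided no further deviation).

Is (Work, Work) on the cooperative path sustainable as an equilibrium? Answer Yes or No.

IC: β+…+β^2 ≥ (11−9)/(9−6) = 2/3.
At β = 5/9: partial sum = 0.8642 ≥ 0.6667. Cooperation sustainable.

Yes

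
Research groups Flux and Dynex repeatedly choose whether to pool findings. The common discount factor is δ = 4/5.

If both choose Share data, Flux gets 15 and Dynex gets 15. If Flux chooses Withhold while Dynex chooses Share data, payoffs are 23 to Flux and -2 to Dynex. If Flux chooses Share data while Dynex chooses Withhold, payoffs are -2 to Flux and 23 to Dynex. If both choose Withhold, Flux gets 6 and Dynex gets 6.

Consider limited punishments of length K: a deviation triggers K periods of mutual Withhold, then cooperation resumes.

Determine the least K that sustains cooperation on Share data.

No profitable deviation requires (15−6)(δ+…+δ^K) ≥ 23−15, i.e. δ+…+δ^K ≥ 8/9 ≈ 0.8889.
With δ = 4/5, the partial sums are K=1: 0.8000, K=2: 1.4400.
K = 2 is the first length at which the sum reaches 0.8889.

2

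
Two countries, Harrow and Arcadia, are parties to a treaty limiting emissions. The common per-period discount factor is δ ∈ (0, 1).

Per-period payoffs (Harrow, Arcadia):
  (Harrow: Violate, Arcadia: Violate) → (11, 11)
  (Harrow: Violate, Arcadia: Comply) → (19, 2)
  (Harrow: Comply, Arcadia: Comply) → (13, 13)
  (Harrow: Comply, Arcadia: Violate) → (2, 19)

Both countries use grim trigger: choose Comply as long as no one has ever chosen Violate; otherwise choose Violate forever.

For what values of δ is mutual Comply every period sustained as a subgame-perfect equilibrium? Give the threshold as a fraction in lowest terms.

13/(1−δ) ≥ 19 + 11δ/(1−δ)
13 ≥ 19 − 8δ
δ ≥ 6/8 = 3/4.

3/4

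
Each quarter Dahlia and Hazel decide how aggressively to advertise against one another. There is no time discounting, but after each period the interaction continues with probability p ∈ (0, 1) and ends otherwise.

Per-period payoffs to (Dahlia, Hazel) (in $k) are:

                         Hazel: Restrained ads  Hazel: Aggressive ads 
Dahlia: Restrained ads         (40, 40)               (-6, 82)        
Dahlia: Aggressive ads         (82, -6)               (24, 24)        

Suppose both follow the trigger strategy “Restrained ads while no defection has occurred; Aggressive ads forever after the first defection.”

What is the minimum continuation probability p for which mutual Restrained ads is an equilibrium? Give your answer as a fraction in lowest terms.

21/29

With no time discounting, the continuation probability p plays the role of the discount factor.
Grim-trigger IC: 40/(1−p) ≥ 82 + 24p/(1−p) ⇒ p ≥ (82−40)/(82−24) = 21/29.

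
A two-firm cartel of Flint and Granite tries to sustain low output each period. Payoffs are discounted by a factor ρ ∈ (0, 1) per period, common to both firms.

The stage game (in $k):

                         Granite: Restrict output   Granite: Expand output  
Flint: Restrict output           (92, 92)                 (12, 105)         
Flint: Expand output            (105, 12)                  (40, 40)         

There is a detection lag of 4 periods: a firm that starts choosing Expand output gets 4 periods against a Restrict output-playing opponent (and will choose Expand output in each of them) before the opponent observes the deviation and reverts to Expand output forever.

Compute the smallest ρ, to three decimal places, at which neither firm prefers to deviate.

0.669

Deviating for the 4 undetected periods gains 105−92 = 13 per period over cooperation, then loses 92−40 = 52 per period forever once punishment starts.
Gain: 13(1 + ρ + … + ρ^3); loss: 52·ρ^4/(1−ρ).
No profitable deviation ⇔ 13(1−ρ^4) ≤ 52·ρ^4, i.e. ρ^4 ≥ 13/(13+52) = 1/5.
Hence ρ ≥ (1/5)^(1/4) ≈ 0.669.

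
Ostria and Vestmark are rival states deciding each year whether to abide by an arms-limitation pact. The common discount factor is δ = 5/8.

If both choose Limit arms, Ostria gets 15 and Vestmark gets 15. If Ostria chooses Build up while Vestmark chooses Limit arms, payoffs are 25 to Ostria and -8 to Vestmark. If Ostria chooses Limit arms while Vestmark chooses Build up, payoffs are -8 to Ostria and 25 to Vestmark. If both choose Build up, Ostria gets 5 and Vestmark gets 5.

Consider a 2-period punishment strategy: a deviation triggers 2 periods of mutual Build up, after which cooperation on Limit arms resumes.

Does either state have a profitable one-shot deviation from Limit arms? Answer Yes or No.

No

A one-shot deviation gives 25 now, then 5 for 2 periods, then back to 15.
Gain from deviating: (25−15) today; loss: (15−5) in each of the next 2 periods.
No-deviation condition: (15−5)(δ+…+δ^2) ≥ 25−15, i.e. δ+…+δ^2 ≥ 1.
At δ = 5/8: δ+…+δ^2 = 1.0156 ≥ 1.0000.
So cooperation is sustainable.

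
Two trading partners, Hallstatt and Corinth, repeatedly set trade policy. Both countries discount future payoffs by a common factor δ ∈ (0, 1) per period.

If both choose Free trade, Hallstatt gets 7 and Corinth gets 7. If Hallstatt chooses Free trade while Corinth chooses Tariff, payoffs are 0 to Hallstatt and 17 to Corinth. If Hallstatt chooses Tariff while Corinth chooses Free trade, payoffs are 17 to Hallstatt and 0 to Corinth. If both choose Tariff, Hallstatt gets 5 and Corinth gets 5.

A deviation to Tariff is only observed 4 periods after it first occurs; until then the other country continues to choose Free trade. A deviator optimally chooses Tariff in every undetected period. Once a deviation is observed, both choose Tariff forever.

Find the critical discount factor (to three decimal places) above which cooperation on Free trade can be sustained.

Deviating for the 4 undetected periods gains 17−7 = 10 per period over cooperation, then loses 7−5 = 2 per period forever once punishment starts.
Gain: 10(1 + δ + … + δ^3); loss: 2·δ^4/(1−δ).
No profitable deviation ⇔ 10(1−δ^4) ≤ 2·δ^4, i.e. δ^4 ≥ 10/(10+2) = 5/6.
Hence δ ≥ (5/6)^(1/4) ≈ 0.955.

0.955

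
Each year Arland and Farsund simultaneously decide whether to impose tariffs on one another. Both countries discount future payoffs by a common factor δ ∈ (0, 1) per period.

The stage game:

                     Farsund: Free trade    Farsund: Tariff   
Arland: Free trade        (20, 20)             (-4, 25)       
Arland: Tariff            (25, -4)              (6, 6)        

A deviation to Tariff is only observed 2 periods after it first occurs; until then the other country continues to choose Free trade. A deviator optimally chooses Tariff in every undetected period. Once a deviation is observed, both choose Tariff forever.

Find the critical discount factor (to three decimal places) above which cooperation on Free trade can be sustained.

0.513

A deviator earns 25 for 2 periods, then 6 forever; cooperating earns 20 forever. Multiplying the IC by (1−δ):
20 ≥ 25(1−δ^2) + 6δ^2, so 19·δ^2 ≥ 5 and δ^2 ≥ 5/19.
δ ≥ (5/19)^(1/2) ≈ 0.513.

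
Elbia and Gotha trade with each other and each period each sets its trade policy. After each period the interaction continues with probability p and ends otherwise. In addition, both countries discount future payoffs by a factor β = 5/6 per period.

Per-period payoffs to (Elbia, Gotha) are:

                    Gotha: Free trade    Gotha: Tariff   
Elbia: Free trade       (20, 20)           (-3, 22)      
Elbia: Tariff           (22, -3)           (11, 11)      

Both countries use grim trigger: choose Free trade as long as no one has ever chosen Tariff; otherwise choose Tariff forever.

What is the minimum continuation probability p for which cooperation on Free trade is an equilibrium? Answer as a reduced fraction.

Expected continuation weight on next period's payoff is β·p = 5/6·p, which plays the role of the discount factor.
Cooperation requires 5/6·p ≥ (22−20)/(22−11) = 2/11, hence p ≥ 12/55.

12/55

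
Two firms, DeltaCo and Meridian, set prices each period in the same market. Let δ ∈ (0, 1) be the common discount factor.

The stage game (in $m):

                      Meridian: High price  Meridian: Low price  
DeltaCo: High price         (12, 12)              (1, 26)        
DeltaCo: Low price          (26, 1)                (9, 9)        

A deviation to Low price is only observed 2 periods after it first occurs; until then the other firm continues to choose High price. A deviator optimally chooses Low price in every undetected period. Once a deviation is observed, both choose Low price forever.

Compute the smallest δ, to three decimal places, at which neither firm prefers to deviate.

The best deviation is to choose Low price for all 2 undetected periods, earning 26 each, then 9 forever once detected.
Deviation value: 26(1−δ^2)/(1−δ) + 9δ^2/(1−δ); cooperation value: 12/(1−δ).
IC: 12 ≥ 26(1−δ^2) + 9δ^2 = 26 − 17δ^2.
So δ^2 ≥ 14/17, giving δ ≥ (14/17)^(1/2) ≈ 0.907.

0.907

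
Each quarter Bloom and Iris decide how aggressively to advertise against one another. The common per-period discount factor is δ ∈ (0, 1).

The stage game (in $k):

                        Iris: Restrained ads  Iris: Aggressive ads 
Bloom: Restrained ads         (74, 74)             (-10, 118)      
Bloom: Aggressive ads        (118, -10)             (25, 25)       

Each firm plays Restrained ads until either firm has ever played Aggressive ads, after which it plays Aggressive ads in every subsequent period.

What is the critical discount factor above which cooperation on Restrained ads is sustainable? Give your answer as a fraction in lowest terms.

44/93

One-period gain from deviating is 118 − 74 = 44. The loss is 74 − 25 = 49 in every subsequent period, with present value 49·δ/(1−δ).
Deviation is unprofitable when 49·δ/(1−δ) ≥ 44, i.e. δ/(1−δ) ≥ 44/49.
Equivalently δ ≥ 44/(44+49) = 44/93.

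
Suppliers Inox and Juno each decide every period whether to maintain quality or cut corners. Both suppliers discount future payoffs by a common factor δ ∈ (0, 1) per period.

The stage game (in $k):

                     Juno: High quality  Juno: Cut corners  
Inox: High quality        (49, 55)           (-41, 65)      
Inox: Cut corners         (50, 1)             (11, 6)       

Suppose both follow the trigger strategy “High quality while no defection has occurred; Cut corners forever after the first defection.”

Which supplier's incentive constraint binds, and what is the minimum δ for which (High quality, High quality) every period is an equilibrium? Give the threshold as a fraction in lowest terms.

Juno; δ ≥ 10/59

For Inox: deviation gain 50−49 = 1, per-period punishment loss 49−11 = 38. IC gives δ ≥ 1/39.
For Juno: gain 10, loss 49 per period, so δ ≥ 10/59.
The tighter constraint is Juno's, so cooperation needs δ ≥ 10/59.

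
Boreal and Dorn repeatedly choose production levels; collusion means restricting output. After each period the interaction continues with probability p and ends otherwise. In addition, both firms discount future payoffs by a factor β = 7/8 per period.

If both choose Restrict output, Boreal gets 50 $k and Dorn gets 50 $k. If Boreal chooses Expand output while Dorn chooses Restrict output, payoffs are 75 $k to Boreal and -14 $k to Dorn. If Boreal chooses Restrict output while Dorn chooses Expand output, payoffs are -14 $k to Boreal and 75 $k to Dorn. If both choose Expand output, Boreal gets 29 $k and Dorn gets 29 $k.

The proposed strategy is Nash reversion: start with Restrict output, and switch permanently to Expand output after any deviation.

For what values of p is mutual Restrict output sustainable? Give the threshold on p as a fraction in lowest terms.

100/161

With continuation probability p and discount β, the effective per-period discount factor is βp.
Grim-trigger IC: βp ≥ (75−50)/(75−29) = 25/46.
So p ≥ (25/46)/(7/8) = 100/161.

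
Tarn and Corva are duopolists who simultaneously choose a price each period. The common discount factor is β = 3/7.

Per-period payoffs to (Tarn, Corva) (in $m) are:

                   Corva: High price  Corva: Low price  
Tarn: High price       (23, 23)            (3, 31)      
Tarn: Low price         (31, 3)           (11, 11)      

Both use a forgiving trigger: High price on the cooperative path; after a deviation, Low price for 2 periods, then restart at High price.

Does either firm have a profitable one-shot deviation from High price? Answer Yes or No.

Yes

Comparing payoff streams over the 3 periods until play realigns: cooperate → 23(1+β+…+β^2); deviate → 31 + 11(β+…+β^2).
Cooperation is sustained iff (23−11)(β+…+β^2) ≥ 31−23.
β+…+β^2 = 3/7·(1−(3/7)^2)/(1−3/7) = 0.6122, and (31−23)/(23−11) = 0.6667.
0.6122 < 0.6667, so cooperation is not sustainable.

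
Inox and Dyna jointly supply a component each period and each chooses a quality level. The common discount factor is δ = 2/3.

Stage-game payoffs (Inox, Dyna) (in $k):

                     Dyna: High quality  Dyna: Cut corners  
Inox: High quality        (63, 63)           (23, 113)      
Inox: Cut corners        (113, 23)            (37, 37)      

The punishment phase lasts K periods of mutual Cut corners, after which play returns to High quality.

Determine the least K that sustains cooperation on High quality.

9

IC: δ(1−δ^K)/(1−δ) ≥ (113−63)/(63−37) = 25/13.
With δ = 2/3: need 1 − δ^K ≥ 25/13·(1−2/3)/(2/3), i.e. δ^K ≤ 0.0385.
Since (2/3)^8 = 0.0390 and (2/3)^9 = 0.0260, the smallest such K is 9.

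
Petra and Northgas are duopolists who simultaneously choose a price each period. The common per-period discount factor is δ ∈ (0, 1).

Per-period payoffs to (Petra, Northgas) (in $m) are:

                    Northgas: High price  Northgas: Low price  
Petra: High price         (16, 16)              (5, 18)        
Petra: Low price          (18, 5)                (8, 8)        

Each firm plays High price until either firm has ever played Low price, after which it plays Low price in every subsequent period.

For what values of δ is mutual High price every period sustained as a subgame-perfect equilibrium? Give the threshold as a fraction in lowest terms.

16/(1−δ) ≥ 18 + 8δ/(1−δ)
16 ≥ 18 − 10δ
δ ≥ 2/10 = 1/5.

1/5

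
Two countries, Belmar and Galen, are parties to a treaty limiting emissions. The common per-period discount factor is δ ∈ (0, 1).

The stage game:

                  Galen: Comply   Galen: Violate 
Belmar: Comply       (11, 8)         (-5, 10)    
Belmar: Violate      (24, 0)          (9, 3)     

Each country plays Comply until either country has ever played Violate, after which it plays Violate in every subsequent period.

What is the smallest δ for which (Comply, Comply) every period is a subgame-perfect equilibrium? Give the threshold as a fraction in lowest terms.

13/15

Belmar: cooperation gives 11 each period; deviation gives 24 once then 9 forever.
  11/(1−δ) ≥ 24 + 9δ/(1−δ) ⇒ δ ≥ 13/15.
Galen: cooperation gives 8 each period; deviation gives 10 once then 3 forever.
  δ ≥ 2/7.
Both must hold, so the binding constraint is Belmar's: δ ≥ 13/15.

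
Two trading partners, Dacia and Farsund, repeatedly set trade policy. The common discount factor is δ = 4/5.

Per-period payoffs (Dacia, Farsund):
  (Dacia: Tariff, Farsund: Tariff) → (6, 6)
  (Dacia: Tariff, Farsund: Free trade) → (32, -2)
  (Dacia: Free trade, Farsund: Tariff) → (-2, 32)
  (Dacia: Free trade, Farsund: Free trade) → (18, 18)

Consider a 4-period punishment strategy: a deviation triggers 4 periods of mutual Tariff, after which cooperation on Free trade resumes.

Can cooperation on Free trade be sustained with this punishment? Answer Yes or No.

IC: δ+…+δ^4 ≥ (32−18)/(18−6) = 7/6.
At δ = 4/5: partial sum = 2.3616 ≥ 1.1667. Cooperation sustainable.

Yes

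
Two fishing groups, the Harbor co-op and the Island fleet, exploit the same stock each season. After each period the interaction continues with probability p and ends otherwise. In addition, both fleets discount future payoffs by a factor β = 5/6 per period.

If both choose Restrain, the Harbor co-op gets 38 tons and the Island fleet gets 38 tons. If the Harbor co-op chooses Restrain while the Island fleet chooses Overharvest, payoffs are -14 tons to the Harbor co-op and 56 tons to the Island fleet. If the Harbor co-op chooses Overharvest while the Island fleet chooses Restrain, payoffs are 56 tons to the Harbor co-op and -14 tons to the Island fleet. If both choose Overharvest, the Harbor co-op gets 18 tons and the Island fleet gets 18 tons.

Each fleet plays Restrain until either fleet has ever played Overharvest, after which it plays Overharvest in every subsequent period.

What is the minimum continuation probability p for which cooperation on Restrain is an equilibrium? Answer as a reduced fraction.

54/95

Expected continuation weight on next period's payoff is β·p = 5/6·p, which plays the role of the discount factor.
Cooperation requires 5/6·p ≥ (56−38)/(56−18) = 9/19, hence p ≥ 54/95.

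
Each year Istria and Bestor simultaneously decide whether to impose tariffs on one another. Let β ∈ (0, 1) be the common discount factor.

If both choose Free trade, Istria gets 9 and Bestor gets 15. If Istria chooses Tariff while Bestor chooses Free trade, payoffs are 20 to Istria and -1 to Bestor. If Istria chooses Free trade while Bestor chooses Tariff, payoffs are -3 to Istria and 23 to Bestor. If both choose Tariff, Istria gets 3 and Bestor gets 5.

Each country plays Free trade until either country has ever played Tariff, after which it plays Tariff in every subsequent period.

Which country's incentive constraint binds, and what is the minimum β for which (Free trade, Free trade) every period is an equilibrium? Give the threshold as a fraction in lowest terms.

Istria: cooperation gives 9 each period; deviation gives 20 once then 3 forever.
  9/(1−β) ≥ 20 + 3β/(1−β) ⇒ β ≥ 11/17.
Bestor: cooperation gives 15 each period; deviation gives 23 once then 5 forever.
  β ≥ 8/18 = 4/9.
Both must hold, so the binding constraint is Istria's: β ≥ 11/17.

Istria; β ≥ 11/17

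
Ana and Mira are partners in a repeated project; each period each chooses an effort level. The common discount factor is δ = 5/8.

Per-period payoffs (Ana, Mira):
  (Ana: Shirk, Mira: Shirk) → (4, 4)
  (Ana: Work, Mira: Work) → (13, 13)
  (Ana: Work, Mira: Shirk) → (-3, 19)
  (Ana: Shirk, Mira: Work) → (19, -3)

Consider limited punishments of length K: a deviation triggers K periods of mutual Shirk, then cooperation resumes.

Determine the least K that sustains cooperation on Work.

2

Need Σ_{k=1}^{K} δ^k ≥ (19−13)/(13−4) = 0.6667 at δ = 5/8.
At K = 1 the sum is 0.6250 < 0.6667; at K = 2 it is 1.0156 ≥ 0.6667.
So the minimum punishment length is K = 2.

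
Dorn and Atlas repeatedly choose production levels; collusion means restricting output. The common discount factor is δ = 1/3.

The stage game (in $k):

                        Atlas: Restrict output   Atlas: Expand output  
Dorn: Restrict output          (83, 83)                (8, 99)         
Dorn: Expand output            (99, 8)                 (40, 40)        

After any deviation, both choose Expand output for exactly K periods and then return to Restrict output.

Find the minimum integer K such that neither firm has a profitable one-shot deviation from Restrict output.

2

IC: δ(1−δ^K)/(1−δ) ≥ (99−83)/(83−40) = 16/43.
With δ = 1/3: need 1 − δ^K ≥ 16/43·(1−1/3)/(1/3), i.e. δ^K ≤ 0.2558.
Since (1/3)^1 = 0.3333 and (1/3)^2 = 0.1111, the smallest such K is 2.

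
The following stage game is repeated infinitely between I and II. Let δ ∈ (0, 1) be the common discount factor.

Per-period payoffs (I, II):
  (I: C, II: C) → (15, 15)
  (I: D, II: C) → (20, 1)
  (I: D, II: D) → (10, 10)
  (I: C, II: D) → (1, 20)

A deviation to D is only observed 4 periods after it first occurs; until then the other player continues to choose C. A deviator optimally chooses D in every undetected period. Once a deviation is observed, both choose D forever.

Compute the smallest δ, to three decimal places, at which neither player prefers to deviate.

Deviating for the 4 undetected periods gains 20−15 = 5 per period over cooperation, then loses 15−10 = 5 per period forever once punishment starts.
Gain: 5(1 + δ + … + δ^3); loss: 5·δ^4/(1−δ).
No profitable deviation ⇔ 5(1−δ^4) ≤ 5·δ^4, i.e. δ^4 ≥ 5/(5+5) = 1/2.
Hence δ ≥ (1/2)^(1/4) ≈ 0.841.

0.841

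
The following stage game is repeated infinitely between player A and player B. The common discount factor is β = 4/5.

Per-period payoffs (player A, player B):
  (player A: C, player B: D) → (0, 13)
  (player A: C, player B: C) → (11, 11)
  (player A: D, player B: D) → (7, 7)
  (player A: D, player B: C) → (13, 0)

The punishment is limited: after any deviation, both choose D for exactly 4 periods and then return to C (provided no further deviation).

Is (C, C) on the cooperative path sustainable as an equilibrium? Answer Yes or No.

A one-shot deviation gives 13 now, then 7 for 4 periods, then back to 11.
Gain from deviating: (13−11) today; loss: (11−7) in each of the next 4 periods.
No-deviation condition: (11−7)(β+…+β^4) ≥ 13−11, i.e. β+…+β^4 ≥ 1/2.
At β = 4/5: β+…+β^4 = 2.3616 ≥ 0.5000.
So cooperation is sustainable.

Yes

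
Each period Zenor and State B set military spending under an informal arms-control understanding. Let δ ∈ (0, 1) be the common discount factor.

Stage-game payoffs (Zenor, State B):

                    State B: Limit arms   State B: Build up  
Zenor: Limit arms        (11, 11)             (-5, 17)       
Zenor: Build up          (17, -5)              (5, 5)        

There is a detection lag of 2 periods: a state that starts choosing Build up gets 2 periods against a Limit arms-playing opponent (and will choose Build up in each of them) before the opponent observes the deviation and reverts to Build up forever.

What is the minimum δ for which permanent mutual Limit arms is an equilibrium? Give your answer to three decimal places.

0.707

Deviating for the 2 undetected periods gains 17−11 = 6 per period over cooperation, then loses 11−5 = 6 per period forever once punishment starts.
Gain: 6(1 + δ + … + δ^1); loss: 6·δ^2/(1−δ).
No profitable deviation ⇔ 6(1−δ^2) ≤ 6·δ^2, i.e. δ^2 ≥ 6/(6+6) = 1/2.
Hence δ ≥ (1/2)^(1/2) ≈ 0.707.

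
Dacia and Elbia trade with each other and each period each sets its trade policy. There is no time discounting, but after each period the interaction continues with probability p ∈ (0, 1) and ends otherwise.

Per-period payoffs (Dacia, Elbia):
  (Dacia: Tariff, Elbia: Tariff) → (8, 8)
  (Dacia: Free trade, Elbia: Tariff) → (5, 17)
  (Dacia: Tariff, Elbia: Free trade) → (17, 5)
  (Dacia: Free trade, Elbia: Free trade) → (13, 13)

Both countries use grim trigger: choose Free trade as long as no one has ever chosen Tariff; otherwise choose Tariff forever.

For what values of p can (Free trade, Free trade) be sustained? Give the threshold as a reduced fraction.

4/9

With no time discounting, the continuation probability p plays the role of the discount factor.
Grim-trigger IC: 13/(1−p) ≥ 17 + 8p/(1−p) ⇒ p ≥ (17−13)/(17−8) = 4/9.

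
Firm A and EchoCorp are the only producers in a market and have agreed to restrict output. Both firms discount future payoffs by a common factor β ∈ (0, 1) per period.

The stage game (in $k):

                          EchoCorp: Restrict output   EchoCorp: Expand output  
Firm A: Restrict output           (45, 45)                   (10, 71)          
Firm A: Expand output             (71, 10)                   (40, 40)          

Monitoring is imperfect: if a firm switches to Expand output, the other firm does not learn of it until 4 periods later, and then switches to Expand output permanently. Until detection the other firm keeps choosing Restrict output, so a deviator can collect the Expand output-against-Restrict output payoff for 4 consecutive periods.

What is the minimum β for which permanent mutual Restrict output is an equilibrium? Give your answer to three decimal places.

A deviator earns 71 for 4 periods, then 40 forever; cooperating earns 45 forever. Multiplying the IC by (1−β):
45 ≥ 71(1−β^4) + 40β^4, so 31·β^4 ≥ 26 and β^4 ≥ 26/31.
β ≥ (26/31)^(1/4) ≈ 0.957.

0.957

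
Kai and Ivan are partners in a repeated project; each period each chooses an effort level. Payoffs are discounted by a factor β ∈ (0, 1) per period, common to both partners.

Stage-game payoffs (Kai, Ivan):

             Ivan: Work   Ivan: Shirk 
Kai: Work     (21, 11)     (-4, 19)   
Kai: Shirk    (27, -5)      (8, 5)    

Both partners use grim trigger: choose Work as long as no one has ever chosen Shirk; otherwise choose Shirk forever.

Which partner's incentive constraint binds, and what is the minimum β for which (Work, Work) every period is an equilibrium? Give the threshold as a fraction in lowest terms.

Ivan; β ≥ 4/7

For Kai: deviation gain 27−21 = 6, per-period punishment loss 21−8 = 13. IC gives β ≥ 6/19.
For Ivan: gain 8, loss 6 per period, so β ≥ 8/14 = 4/7.
The tighter constraint is Ivan's, so cooperation needs β ≥ 4/7.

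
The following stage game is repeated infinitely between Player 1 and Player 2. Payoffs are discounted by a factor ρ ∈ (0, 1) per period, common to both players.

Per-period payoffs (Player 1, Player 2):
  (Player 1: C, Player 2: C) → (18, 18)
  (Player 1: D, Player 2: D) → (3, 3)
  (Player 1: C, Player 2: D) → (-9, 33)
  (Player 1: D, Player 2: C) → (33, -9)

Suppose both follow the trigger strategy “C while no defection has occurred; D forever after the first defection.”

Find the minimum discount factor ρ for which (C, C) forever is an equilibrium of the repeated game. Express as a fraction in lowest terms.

Cooperation forever yields 18 each period: 18/(1−ρ).
Deviating yields 33 once, then 3 forever: 33 + 3ρ/(1−ρ).
No profitable deviation requires 18/(1−ρ) ≥ 33 + 3ρ/(1−ρ).
Multiplying by (1−ρ): 18 ≥ 33(1−ρ) + 3ρ = 33 − 30ρ.
So 30ρ ≥ 15, i.e. ρ ≥ 15/30 = 1/2.

1/2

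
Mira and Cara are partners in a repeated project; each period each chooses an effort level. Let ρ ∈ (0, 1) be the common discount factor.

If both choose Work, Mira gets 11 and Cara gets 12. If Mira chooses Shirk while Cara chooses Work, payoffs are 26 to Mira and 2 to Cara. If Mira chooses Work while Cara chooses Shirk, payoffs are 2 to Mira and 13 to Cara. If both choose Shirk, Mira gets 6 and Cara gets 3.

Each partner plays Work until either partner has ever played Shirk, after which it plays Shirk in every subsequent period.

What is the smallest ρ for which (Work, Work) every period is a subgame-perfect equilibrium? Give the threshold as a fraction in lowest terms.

Mira's threshold: (26−11)/(26−6) = 3/4.
Cara's threshold: (13−12)/(13−3) = 1/10.
3/4 > 1/10, so Mira binds and ρ* = 3/4.

3/4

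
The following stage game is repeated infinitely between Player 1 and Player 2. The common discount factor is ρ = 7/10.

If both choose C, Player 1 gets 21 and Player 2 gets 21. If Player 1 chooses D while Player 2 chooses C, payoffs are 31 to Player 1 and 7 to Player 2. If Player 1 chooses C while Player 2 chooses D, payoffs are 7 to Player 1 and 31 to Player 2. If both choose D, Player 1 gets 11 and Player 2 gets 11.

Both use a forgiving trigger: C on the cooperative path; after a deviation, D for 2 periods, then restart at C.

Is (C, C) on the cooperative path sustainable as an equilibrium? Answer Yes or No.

Yes

A one-shot deviation gives 31 now, then 11 for 2 periods, then back to 21.
Gain from deviating: (31−21) today; loss: (21−11) in each of the next 2 periods.
No-deviation condition: (21−11)(ρ+…+ρ^2) ≥ 31−21, i.e. ρ+…+ρ^2 ≥ 1.
At ρ = 7/10: ρ+…+ρ^2 = 1.1900 ≥ 1.0000.
So cooperation is sustainable.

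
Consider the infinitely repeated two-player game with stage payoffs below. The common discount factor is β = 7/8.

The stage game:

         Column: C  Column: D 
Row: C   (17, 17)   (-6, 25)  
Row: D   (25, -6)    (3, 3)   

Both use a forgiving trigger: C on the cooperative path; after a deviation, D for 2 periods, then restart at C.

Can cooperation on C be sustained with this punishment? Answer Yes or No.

A one-shot deviation gives 25 now, then 3 for 2 periods, then back to 17.
Gain from deviating: (25−17) today; loss: (17−3) in each of the next 2 periods.
No-deviation condition: (17−3)(β+…+β^2) ≥ 25−17, i.e. β+…+β^2 ≥ 4/7.
At β = 7/8: β+…+β^2 = 1.6406 ≥ 0.5714.
So cooperation is sustainable.

Yes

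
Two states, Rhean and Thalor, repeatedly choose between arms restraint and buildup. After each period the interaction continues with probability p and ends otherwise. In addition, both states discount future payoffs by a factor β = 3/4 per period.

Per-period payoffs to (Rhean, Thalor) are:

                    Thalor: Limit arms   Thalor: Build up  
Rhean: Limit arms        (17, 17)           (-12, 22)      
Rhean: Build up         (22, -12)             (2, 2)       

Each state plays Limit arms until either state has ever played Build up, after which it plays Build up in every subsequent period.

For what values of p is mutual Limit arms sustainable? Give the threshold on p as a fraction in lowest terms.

1/3

Expected continuation weight on next period's payoff is β·p = 3/4·p, which plays the role of the discount factor.
Cooperation requires 3/4·p ≥ (22−17)/(22−2) = 1/4, hence p ≥ 1/3.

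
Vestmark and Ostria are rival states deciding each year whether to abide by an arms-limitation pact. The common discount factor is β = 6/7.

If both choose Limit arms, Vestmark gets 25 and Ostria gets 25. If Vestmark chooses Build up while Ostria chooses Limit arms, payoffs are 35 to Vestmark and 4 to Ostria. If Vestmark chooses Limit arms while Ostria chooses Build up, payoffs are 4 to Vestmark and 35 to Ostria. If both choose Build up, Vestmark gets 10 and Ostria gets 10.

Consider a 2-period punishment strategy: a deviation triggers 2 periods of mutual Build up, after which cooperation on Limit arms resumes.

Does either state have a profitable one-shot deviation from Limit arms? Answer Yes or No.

No

A one-shot deviation gives 35 now, then 10 for 2 periods, then back to 25.
Gain from deviating: (35−25) today; loss: (25−10) in each of the next 2 periods.
No-deviation condition: (25−10)(β+…+β^2) ≥ 35−25, i.e. β+…+β^2 ≥ 2/3.
At β = 6/7: β+…+β^2 = 1.5918 ≥ 0.6667.
So cooperation is sustainable.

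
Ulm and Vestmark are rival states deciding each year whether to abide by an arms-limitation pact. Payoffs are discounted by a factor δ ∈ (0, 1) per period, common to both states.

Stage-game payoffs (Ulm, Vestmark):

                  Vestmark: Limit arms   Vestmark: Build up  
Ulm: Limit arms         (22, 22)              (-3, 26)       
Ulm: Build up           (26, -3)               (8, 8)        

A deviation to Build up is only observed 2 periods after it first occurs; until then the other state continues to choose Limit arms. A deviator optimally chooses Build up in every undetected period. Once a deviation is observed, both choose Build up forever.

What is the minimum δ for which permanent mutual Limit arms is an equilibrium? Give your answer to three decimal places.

0.471

The best deviation is to choose Build up for all 2 undetected periods, earning 26 each, then 8 forever once detected.
Deviation value: 26(1−δ^2)/(1−δ) + 8δ^2/(1−δ); cooperation value: 22/(1−δ).
IC: 22 ≥ 26(1−δ^2) + 8δ^2 = 26 − 18δ^2.
So δ^2 ≥ 4/18 = 2/9, giving δ ≥ (2/9)^(1/2) ≈ 0.471.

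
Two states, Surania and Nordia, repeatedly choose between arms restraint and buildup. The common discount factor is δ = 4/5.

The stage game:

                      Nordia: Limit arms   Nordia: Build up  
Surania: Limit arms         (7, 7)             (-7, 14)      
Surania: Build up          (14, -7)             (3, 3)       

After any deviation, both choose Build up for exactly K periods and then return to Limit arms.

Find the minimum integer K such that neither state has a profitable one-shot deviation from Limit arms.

3

No profitable deviation requires (7−3)(δ+…+δ^K) ≥ 14−7, i.e. δ+…+δ^K ≥ 7/4 ≈ 1.7500.
With δ = 4/5, the partial sums are K=1: 0.8000, K=2: 1.4400, K=3: 1.9520.
K = 3 is the first length at which the sum reaches 1.7500.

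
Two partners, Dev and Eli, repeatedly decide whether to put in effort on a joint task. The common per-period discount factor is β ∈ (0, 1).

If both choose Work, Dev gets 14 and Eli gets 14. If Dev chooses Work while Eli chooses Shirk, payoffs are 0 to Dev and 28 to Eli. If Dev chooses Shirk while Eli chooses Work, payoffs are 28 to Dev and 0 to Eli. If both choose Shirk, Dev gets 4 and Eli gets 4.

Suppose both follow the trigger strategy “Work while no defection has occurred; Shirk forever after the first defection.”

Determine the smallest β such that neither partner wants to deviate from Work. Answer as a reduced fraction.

7/12

14/(1−β) ≥ 28 + 4β/(1−β)
14 ≥ 28 − 24β
β ≥ 14/24 = 7/12.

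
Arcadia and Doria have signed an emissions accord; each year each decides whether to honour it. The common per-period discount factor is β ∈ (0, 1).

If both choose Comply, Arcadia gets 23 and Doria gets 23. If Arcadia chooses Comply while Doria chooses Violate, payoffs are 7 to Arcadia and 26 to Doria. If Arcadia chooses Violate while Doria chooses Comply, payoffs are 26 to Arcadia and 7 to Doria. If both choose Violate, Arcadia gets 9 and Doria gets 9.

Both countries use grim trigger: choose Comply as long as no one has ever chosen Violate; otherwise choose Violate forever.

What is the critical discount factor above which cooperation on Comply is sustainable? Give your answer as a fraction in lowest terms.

23/(1−β) ≥ 26 + 9β/(1−β)
23 ≥ 26 − 17β
β ≥ 3/17.

3/17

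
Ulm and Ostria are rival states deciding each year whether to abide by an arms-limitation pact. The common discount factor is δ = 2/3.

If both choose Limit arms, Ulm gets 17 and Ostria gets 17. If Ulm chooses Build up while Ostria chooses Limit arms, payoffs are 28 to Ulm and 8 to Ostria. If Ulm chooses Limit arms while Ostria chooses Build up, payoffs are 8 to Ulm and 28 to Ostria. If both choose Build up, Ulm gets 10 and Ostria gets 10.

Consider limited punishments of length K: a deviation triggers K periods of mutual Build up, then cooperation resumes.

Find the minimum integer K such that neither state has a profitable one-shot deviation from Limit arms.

Need Σ_{k=1}^{K} δ^k ≥ (28−17)/(17−10) = 1.5714 at δ = 2/3.
At K = 3 the sum is 1.4074 < 1.5714; at K = 4 it is 1.6049 ≥ 1.5714.
So the minimum punishment length is K = 4.

4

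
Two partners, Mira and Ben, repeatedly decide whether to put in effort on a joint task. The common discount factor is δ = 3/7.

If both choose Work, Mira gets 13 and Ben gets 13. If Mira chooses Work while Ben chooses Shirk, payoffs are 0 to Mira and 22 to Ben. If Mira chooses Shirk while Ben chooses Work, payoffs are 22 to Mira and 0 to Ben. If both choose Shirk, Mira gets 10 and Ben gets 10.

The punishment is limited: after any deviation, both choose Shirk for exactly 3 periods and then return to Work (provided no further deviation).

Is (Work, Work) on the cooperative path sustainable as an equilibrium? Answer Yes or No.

Comparing payoff streams over the 4 periods until play realigns: cooperate → 13(1+δ+…+δ^3); deviate → 22 + 10(δ+…+δ^3).
Cooperation is sustained iff (13−10)(δ+…+δ^3) ≥ 22−13.
δ+…+δ^3 = 3/7·(1−(3/7)^3)/(1−3/7) = 0.6910, and (22−13)/(13−10) = 3.0000.
0.6910 < 3.0000, so cooperation is not sustainable.

No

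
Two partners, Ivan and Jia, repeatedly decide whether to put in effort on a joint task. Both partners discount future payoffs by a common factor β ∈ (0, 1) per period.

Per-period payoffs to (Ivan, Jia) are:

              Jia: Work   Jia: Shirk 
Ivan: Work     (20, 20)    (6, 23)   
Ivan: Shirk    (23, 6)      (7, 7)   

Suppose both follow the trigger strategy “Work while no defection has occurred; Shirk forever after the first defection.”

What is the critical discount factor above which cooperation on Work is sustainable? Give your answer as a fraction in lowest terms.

3/16

One-period gain from deviating is 23 − 20 = 3. The loss is 20 − 7 = 13 in every subsequent period, with present value 13·β/(1−β).
Deviation is unprofitable when 13·β/(1−β) ≥ 3, i.e. β/(1−β) ≥ 3/13.
Equivalently β ≥ 3/(3+13) = 3/16.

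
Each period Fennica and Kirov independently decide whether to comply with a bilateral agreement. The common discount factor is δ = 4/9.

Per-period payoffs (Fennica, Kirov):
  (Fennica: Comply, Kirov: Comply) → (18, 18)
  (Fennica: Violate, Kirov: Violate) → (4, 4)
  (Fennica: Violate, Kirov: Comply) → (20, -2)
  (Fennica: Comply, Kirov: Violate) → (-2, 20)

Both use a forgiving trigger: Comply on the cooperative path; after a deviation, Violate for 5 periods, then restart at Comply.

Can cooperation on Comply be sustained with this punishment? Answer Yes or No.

IC: δ+…+δ^5 ≥ (20−18)/(18−4) = 1/7.
At δ = 4/9: partial sum = 0.7861 ≥ 0.1429. Cooperation sustainable.

Yes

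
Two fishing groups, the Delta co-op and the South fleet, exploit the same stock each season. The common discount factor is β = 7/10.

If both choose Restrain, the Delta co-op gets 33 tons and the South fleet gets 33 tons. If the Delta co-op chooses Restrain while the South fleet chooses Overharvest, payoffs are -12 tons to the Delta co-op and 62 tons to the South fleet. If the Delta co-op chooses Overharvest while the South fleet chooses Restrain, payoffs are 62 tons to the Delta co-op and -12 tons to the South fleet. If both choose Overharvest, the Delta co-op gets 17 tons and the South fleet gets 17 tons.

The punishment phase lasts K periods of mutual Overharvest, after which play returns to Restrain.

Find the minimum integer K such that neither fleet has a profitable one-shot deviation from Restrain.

5

No profitable deviation requires (33−17)(β+…+β^K) ≥ 62−33, i.e. β+…+β^K ≥ 29/16 ≈ 1.8125.
With β = 7/10, the partial sums are K=1: 0.7000, K=2: 1.1900, K=3: 1.5330, K=4: 1.7731, K=5: 1.9412.
K = 5 is the first length at which the sum reaches 1.8125.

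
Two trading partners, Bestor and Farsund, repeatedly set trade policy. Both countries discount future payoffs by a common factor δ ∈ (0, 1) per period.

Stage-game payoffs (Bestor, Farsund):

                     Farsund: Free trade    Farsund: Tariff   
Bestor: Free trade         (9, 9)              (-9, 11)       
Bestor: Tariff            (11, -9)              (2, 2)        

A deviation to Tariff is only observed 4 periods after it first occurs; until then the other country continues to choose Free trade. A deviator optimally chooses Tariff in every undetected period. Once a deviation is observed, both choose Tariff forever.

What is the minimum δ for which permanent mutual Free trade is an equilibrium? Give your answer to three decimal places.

0.687

A deviator earns 11 for 4 periods, then 2 forever; cooperating earns 9 forever. Multiplying the IC by (1−δ):
9 ≥ 11(1−δ^4) + 2δ^4, so 9·δ^4 ≥ 2 and δ^4 ≥ 2/9.
δ ≥ (2/9)^(1/4) ≈ 0.687.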